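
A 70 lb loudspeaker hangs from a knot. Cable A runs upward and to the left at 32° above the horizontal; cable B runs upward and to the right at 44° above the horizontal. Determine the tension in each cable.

T_A = 51.90 lb, T_B = 61.18 lb

ΣF_x = 0: −T_A·cos32° + T_B·cos44° = 0 → T_B = 1.17893·T_A.
ΣF_y = 0: T_A·sin32° + T_B·sin44° = 70.
Substitute: T_A·(0.529919 + 1.17893·0.694658) = 70 → T_A = 51.8952 ≈ 51.90 lb.
Then T_B = 1.17893 × 51.8952 = 61.18 lb.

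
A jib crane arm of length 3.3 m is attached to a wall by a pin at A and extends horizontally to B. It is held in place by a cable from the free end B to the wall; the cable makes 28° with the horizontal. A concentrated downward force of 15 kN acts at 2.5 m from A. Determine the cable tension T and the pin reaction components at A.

ΣM about A: T·sin28°·3.3 − 15·2.5 = 0 → T = 37.5/(3.3·0.469472) = 24.2051 ≈ 24.21 kN.
ΣF_x = 0: A_x − T·cos28° = 0 → A_x = 24.2051 × 0.882948 = 21.37 kN.
ΣF_y = 0: A_y + T·sin28° − 15 = 0 → A_y = 15 − 24.2051 × 0.469472 = 3.636 kN.

T = 24.21 kN, A_x = 21.37 kN, A_y = 3.636 kN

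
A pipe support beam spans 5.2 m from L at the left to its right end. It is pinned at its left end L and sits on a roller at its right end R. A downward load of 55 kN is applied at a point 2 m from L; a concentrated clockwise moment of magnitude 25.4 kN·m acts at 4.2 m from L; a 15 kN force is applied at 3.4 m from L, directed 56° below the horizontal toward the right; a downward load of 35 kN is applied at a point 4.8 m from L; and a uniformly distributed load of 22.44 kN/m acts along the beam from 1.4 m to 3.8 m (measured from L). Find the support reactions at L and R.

L_x = -8.388 kN, L_y = 62.89 kN, R_y = 93.41 kN

Resultant of the distributed load: 22.44 × 2.4 = 53.856 kN at 2.6 m from L.
ΣM about L: R_y·5.2 − 55·2 − 25.4 − 15·sin56°·3.4 − 35·4.8 − (22.44·2.4)·2.6 = 0 → R_y = 485.707/5.2 = 93.4052 ≈ 93.41 kN.
ΣF_y = 0: L_y + 93.4052 − 55 − 15·sin56° − 35 − 22.44·2.4 = 0 → L_y = 62.89 kN.
ΣF_x = 0: L_x + 15·cos56° = 0 → L_x = -8.388 kN.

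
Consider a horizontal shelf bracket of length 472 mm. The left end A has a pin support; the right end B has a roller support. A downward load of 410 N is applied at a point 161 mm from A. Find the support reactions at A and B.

A_x = 0, A_y = 270.1 N, B_y = 139.9 N

ΣM about A: B_y·472 − 410·161 = 0 → B_y = 66010/472 = 139.852 ≈ 139.9 N.
ΣF_y = 0: A_y + 139.852 − 410 = 0 → A_y = 270.1 N.
ΣF_x = 0: no horizontal applied forces, so A_x = 0.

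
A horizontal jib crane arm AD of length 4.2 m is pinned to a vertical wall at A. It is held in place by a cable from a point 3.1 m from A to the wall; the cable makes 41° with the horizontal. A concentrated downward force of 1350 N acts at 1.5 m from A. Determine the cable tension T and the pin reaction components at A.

ΣM about A: T·sin41°·3.1 − 1350·1.5 = 0 → T = 2025/(3.1·0.656059) = 995.681 ≈ 995.7 N.
ΣF_x = 0: A_x − T·cos41° = 0 → A_x = 995.681 × 0.75471 = 751.5 N.
ΣF_y = 0: A_y + T·sin41° − 1350 = 0 → A_y = 1350 − 995.681 × 0.656059 = 696.8 N.

T = 995.7 N, A_x = 751.5 N, A_y = 696.8 N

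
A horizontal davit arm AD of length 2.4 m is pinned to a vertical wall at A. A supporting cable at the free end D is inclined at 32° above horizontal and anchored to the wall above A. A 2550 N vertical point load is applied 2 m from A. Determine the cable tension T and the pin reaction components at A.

ΣM about A: T·sin32°·2.4 − 2550·2 = 0 → T = 5100/(2.4·0.529919) = 4010.05 ≈ 4010 N.
ΣF_x = 0: A_x − T·cos32° = 0 → A_x = 4010.05 × 0.848048 = 3401 N.
ΣF_y = 0: A_y + T·sin32° − 2550 = 0 → A_y = 2550 − 4010.05 × 0.529919 = 425.0 N.

T = 4010 N, A_x = 3401 N, A_y = 425.0 N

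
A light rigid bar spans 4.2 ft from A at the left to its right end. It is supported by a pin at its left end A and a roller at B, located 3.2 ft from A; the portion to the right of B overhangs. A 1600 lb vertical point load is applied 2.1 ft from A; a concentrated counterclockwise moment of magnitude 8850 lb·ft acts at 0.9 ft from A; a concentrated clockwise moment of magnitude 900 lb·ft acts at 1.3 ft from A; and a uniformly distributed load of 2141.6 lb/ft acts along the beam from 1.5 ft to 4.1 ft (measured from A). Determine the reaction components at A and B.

A_x = 0, A_y = 3730 lb, B_y = 3438 lb

Resultant of the distributed load: 2141.6 × 2.6 = 5568.16 lb at 2.8 ft from A.
ΣM about A: B_y·3.2 − 1600·2.1 + 8850 − 900 − (2141.6·2.6)·2.8 = 0 → B_y = 11000.848/3.2 = 3437.76 ≈ 3438 lb.
ΣF_y = 0: A_y + 3437.76 − 1600 − 2141.6·2.6 = 0 → A_y = 3730 lb.
ΣF_x = 0: no horizontal applied forces, so A_x = 0.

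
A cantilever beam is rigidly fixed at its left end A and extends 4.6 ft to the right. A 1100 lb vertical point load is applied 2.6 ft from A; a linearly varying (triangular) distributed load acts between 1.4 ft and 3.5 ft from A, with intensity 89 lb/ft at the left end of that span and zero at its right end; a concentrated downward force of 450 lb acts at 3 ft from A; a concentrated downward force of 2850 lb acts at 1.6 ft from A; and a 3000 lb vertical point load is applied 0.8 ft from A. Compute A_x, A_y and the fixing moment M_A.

A_x = 0, A_y = 7493 lb, M_A = 11370 lb·ft

Resultant of the triangular load: ½ × 89 × 2.1 = 93.45 lb, acting at 2.1 ft from A (one-third of the span from the peak).
ΣF_x = 0: A_x = 0.
ΣF_y = 0: A_y − 1100 − ½·89·2.1 − 450 − 2850 − 3000 = 0 → A_y = 7493 lb.
ΣM about A: M_A − 1100·2.6 − (½·89·2.1)·2.1 − 450·3 − 2850·1.6 − 3000·0.8 = 0 → M_A = 11370 lb·ft.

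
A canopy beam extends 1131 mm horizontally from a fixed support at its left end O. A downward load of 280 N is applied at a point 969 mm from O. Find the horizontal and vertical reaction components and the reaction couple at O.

ΣF_x = 0: O_x = 0.
ΣF_y = 0: O_y − 280 = 0 → O_y = 280.0 N.
ΣM about O: M_O − 280·969 = 0 → M_O = 271300 N·mm.

O_x = 0, O_y = 280.0 N, M_O = 271300 N·mm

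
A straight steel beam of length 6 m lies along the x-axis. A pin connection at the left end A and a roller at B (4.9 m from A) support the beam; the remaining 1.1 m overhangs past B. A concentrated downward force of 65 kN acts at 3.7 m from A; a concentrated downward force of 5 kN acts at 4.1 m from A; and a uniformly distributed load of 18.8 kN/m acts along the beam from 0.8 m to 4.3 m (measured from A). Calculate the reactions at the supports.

A_x = 0, A_y = 48.29 kN, B_y = 87.51 kN

Resultant of the distributed load: 18.8 × 3.5 = 65.8 kN at 2.55 m from A.
Taking moments about A: B_y·4.9 − 65·3.7 − 5·4.1 − (18.8·3.5)·2.55 = 0 → B_y = 428.79/4.9 = 87.5082 ≈ 87.51 kN.
ΣF_y = 0: A_y + 87.5082 − 65 − 5 − 18.8·3.5 = 0 → A_y = 48.29 kN.
ΣF_x = 0: no horizontal applied forces, so A_x = 0.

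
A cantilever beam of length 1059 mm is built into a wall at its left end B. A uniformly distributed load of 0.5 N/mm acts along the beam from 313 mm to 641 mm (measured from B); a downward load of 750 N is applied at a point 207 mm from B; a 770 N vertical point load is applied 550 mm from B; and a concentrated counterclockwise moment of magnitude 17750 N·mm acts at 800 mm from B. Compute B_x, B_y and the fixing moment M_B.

Resultant of the distributed load: 0.5 × 328 = 164 N at 477 mm from B.
ΣF_x = 0: B_x = 0.
ΣF_y = 0: B_y − 0.5·328 − 750 − 770 = 0 → B_y = 1684 N.
ΣM about B: M_B − (0.5·328)·477 − 750·207 − 770·550 + 17750 = 0 → M_B = 639200 N·mm.

B_x = 0, B_y = 1684 N, M_B = 639200 N·mm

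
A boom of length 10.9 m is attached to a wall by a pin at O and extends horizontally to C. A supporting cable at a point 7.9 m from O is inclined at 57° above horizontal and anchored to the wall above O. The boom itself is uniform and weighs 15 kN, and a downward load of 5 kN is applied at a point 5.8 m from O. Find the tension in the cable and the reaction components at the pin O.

ΣM about O: T·sin57°·7.9 − 15·5.45 − 5·5.8 = 0 → T = 110.75/(7.9·0.838671) = 16.7157 ≈ 16.72 kN.
ΣF_x = 0: O_x − T·cos57° = 0 → O_x = 16.7157 × 0.544639 = 9.104 kN.
ΣF_y = 0: O_y + T·sin57° − 15 − 5 = 0 → O_y = 20 − 16.7157 × 0.838671 = 5.981 kN.

T = 16.72 kN, O_x = 9.104 kN, O_y = 5.981 kN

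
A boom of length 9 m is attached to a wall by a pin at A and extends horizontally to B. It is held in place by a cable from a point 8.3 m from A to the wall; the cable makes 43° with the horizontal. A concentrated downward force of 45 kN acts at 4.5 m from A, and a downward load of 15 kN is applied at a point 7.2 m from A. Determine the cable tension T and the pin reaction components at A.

T = 54.85 kN, A_x = 40.12 kN, A_y = 22.59 kN

ΣM about A: T·sin43°·8.3 − 45·4.5 − 15·7.2 = 0 → T = 310.5/(8.3·0.681998) = 54.853 ≈ 54.85 kN.
ΣF_x = 0: A_x − T·cos43° = 0 → A_x = 54.853 × 0.731354 = 40.12 kN.
ΣF_y = 0: A_y + T·sin43° − 45 − 15 = 0 → A_y = 60 − 54.853 × 0.681998 = 22.59 kN.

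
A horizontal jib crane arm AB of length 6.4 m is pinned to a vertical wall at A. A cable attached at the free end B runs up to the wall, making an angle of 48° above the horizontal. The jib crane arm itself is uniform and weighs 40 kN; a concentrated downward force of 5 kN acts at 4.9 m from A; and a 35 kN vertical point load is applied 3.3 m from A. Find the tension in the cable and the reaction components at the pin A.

ΣM about A: T·sin48°·6.4 − 40·3.2 − 5·4.9 − 35·3.3 = 0 → T = 268/(6.4·0.743145) = 56.3484 ≈ 56.35 kN.
ΣF_x = 0: A_x − T·cos48° = 0 → A_x = 56.3484 × 0.669131 = 37.70 kN.
ΣF_y = 0: A_y + T·sin48° − 40 − 5 − 35 = 0 → A_y = 80 − 56.3484 × 0.743145 = 38.12 kN.

T = 56.35 kN, A_x = 37.70 kN, A_y = 38.12 kN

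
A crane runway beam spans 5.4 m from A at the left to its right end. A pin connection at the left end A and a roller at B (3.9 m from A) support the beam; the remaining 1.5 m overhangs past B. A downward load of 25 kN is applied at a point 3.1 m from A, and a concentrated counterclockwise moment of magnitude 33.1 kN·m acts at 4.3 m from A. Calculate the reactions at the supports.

A_x = 0, A_y = 13.62 kN, B_y = 11.38 kN

Taking moments about A: B_y·3.9 − 25·3.1 + 33.1 = 0 → B_y = 44.4/3.9 = 11.3846 ≈ 11.38 kN.
ΣF_y = 0: A_y + 11.3846 − 25 = 0 → A_y = 13.62 kN.
ΣF_x = 0: no horizontal applied forces, so A_x = 0.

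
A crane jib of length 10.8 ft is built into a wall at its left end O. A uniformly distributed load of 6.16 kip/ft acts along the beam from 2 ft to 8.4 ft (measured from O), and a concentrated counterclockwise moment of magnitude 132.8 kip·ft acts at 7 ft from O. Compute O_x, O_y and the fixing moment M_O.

O_x = 0, O_y = 39.42 kip, M_O = 72.20 kip·ft

Resultant of the distributed load: 6.16 × 6.4 = 39.424 kip at 5.2 ft from O.
ΣF_x = 0: O_x = 0.
ΣF_y = 0: O_y − 6.16·6.4 = 0 → O_y = 39.42 kip.
ΣM about O: M_O − (6.16·6.4)·5.2 + 132.8 = 0 → M_O = 72.20 kip·ft.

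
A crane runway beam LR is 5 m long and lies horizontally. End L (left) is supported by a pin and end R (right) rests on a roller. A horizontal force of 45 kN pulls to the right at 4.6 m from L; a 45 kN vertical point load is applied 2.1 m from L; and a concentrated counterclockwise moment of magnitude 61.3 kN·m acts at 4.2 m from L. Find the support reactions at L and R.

ΣM about L: R_y·5 − 45·2.1 + 61.3 = 0 → R_y = 33.2/5 = 6.640 kN.
ΣF_y = 0: L_y + 6.64 − 45 = 0 → L_y = 38.36 kN.
ΣF_x = 0: L_x + 45 = 0 → L_x = -45.00 kN.

L_x = -45.00 kN, L_y = 38.36 kN, R_y = 6.640 kN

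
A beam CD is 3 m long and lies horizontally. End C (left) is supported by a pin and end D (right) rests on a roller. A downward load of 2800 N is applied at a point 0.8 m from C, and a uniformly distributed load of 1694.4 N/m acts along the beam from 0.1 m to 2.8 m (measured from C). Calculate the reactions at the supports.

C_x = 0, C_y = 4417 N, D_y = 2958 N

Resultant of the distributed load: 1694.4 × 2.7 = 4574.88 N at 1.45 m from C.
Taking moments about C: D_y·3 − 2800·0.8 − (1694.4·2.7)·1.45 = 0 → D_y = 8873.576/3 = 2957.86 ≈ 2958 N.
ΣF_y = 0: C_y + 2957.86 − 2800 − 1694.4·2.7 = 0 → C_y = 4417 N.
ΣF_x = 0: no horizontal applied forces, so C_x = 0.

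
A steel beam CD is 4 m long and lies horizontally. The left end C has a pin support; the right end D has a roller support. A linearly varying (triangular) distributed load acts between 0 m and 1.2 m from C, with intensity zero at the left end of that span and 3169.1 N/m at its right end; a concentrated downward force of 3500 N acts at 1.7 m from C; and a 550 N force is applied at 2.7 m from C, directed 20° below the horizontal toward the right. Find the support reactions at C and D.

Resultant of the triangular load: ½ × 3169.1 × 1.2 = 1901.46 N, acting at 0.8 m from C (one-third of the span from the peak).
ΣM about C: D_y·4 − (½·3169.1·1.2)·0.8 − 3500·1.7 − 550·sin20°·2.7 = 0 → D_y = 7979.07/4 = 1994.77 ≈ 1995 N.
ΣF_y = 0: C_y + 1994.77 − ½·3169.1·1.2 − 3500 − 550·sin20° = 0 → C_y = 3595 N.
ΣF_x = 0: C_x + 550·cos20° = 0 → C_x = -516.8 N.

C_x = -516.8 N, C_y = 3595 N, D_y = 1995 N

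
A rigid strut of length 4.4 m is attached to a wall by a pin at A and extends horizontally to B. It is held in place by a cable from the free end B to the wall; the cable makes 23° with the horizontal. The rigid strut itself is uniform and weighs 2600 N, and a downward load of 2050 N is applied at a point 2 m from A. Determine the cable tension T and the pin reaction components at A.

T = 5712 N, A_x = 5258 N, A_y = 2418 N

ΣM about A: T·sin23°·4.4 − 2600·2.2 − 2050·2 = 0 → T = 9820/(4.4·0.390731) = 5711.9 ≈ 5712 N.
ΣF_x = 0: A_x − T·cos23° = 0 → A_x = 5711.9 × 0.920505 = 5258 N.
ΣF_y = 0: A_y + T·sin23° − 2600 − 2050 = 0 → A_y = 4650 − 5711.9 × 0.390731 = 2418 N.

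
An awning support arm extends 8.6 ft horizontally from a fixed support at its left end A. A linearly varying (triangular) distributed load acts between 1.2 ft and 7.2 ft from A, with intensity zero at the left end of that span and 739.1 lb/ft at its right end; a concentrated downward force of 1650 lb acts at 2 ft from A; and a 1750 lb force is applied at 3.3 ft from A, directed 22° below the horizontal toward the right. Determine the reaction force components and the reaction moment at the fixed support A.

A_x = -1623 lb, A_y = 4523 lb, M_A = 16990 lb·ft

Resultant of the triangular load: ½ × 739.1 × 6 = 2217.3 lb, acting at 5.2 ft from A (one-third of the span from the peak).
ΣF_x = 0: A_x + 1750·cos22° = 0 → A_x = -1623 lb.
ΣF_y = 0: A_y − ½·739.1·6 − 1650 − 1750·sin22° = 0 → A_y = 4523 lb.
ΣM about A: M_A − (½·739.1·6)·5.2 − 1650·2 − 1750·sin22°·3.3 = 0 → M_A = 16990 lb·ft.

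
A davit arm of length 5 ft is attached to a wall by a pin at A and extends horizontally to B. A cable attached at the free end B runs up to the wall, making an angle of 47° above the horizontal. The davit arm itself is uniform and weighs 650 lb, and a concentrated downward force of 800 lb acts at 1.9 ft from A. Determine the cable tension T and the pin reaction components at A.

ΣM about A: T·sin47°·5 − 650·2.5 − 800·1.9 = 0 → T = 3145/(5·0.731354) = 860.049 ≈ 860.0 lb.
ΣF_x = 0: A_x − T·cos47° = 0 → A_x = 860.049 × 0.681998 = 586.6 lb.
ΣF_y = 0: A_y + T·sin47° − 650 − 800 = 0 → A_y = 1450 − 860.049 × 0.731354 = 821.0 lb.

T = 860.0 lb, A_x = 586.6 lb, A_y = 821.0 lb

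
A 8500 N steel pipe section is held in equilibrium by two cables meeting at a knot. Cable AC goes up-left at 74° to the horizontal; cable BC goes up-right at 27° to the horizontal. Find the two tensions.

ΣF_x = 0: −T_AC·cos74° + T_BC·cos27° = 0 → T_BC = 0.309355·T_AC.
ΣF_y = 0: T_AC·sin74° + T_BC·sin27° = 8500.
Substitute: T_AC·(0.961262 + 0.309355·0.45399) = 8500 → T_AC = 7715.31 ≈ 7715 N.
Then T_BC = 0.309355 × 7715.31 = 2387 N.

T_AC = 7715 N, T_BC = 2387 N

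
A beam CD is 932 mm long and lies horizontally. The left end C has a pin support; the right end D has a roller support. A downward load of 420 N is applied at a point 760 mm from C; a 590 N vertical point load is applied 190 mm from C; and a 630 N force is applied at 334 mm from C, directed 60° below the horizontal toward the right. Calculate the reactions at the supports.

ΣM about C: D_y·932 − 420·760 − 590·190 − 630·sin60°·334 = 0 → D_y = 613529/932 = 658.293 ≈ 658.3 N.
ΣF_y = 0: C_y + 658.293 − 420 − 590 − 630·sin60° = 0 → C_y = 897.3 N.
ΣF_x = 0: C_x + 630·cos60° = 0 → C_x = -315.0 N.

C_x = -315.0 N, C_y = 897.3 N, D_y = 658.3 N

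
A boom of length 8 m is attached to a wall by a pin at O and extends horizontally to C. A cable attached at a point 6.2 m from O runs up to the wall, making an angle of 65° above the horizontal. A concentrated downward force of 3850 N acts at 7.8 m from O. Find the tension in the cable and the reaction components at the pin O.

ΣM about O: T·sin65°·6.2 − 3850·7.8 = 0 → T = 30030/(6.2·0.906308) = 5344.26 ≈ 5344 N.
ΣF_x = 0: O_x − T·cos65° = 0 → O_x = 5344.26 × 0.422618 = 2259 N.
ΣF_y = 0: O_y + T·sin65° − 3850 = 0 → O_y = 3850 − 5344.26 × 0.906308 = -993.5 N.

T = 5344 N, O_x = 2259 N, O_y = -993.5 N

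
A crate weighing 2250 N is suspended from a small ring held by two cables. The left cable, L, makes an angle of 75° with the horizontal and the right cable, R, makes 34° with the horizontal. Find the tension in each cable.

T_L = 1973 N, T_R = 615.9 N

ΣF_x = 0: −T_L·cos75° + T_R·cos34° = 0 → T_R = 0.312192·T_L.
ΣF_y = 0: T_L·sin75° + T_R·sin34° = 2250.
Substitute: T_L·(0.965926 + 0.312192·0.559193) = 2250 → T_L = 1972.82 ≈ 1973 N.
Then T_R = 0.312192 × 1972.82 = 615.9 N.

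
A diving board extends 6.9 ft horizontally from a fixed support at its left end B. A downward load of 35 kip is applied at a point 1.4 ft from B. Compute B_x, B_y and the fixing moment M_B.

ΣF_x = 0: B_x = 0.
ΣF_y = 0: B_y − 35 = 0 → B_y = 35.00 kip.
ΣM about B: M_B − 35·1.4 = 0 → M_B = 49.00 kip·ft.

B_x = 0, B_y = 35.00 kip, M_B = 49.00 kip·ft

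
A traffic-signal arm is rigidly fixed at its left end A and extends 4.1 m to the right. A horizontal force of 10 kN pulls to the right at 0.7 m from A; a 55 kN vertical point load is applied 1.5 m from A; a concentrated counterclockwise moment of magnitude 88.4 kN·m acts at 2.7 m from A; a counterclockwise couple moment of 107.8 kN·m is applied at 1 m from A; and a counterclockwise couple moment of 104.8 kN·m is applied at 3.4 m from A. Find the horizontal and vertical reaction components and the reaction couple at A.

ΣF_x = 0: A_x + 10 = 0 → A_x = -10.00 kN.
ΣF_y = 0: A_y − 55 = 0 → A_y = 55.00 kN.
ΣM about A: M_A − 55·1.5 + 88.4 + 107.8 + 104.8 = 0 → M_A = -218.5 kN·m.

A_x = -10.00 kN, A_y = 55.00 kN, M_A = -218.5 kN·m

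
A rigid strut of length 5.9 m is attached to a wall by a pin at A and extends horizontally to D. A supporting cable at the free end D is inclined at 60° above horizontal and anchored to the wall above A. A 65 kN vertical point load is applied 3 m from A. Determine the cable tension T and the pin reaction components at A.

T = 38.16 kN, A_x = 19.08 kN, A_y = 31.95 kN

ΣM about A: T·sin60°·5.9 − 65·3 = 0 → T = 195/(5.9·0.866025) = 38.1638 ≈ 38.16 kN.
ΣF_x = 0: A_x − T·cos60° = 0 → A_x = 38.1638 × 0.5 = 19.08 kN.
ΣF_y = 0: A_y + T·sin60° − 65 = 0 → A_y = 65 − 38.1638 × 0.866025 = 31.95 kN.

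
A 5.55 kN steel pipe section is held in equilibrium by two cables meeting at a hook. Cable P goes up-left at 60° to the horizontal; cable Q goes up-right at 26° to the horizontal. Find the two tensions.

ΣF_x = 0: −T_P·cos60° + T_Q·cos26° = 0 → T_Q = 0.556301·T_P.
ΣF_y = 0: T_P·sin60° + T_Q·sin26° = 5.55.
Substitute: T_P·(0.866025 + 0.556301·0.438371) = 5.55 → T_P = 5.00049 ≈ 5.000 kN.
Then T_Q = 0.556301 × 5.00049 = 2.782 kN.

T_P = 5.000 kN, T_Q = 2.782 kN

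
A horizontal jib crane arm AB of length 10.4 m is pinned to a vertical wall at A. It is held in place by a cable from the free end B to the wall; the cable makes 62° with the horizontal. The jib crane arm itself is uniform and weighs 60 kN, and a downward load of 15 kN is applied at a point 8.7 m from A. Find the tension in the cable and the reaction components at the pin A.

T = 48.19 kN, A_x = 22.62 kN, A_y = 32.45 kN

ΣM about A: T·sin62°·10.4 − 60·5.2 − 15·8.7 = 0 → T = 442.5/(10.4·0.882948) = 48.1887 ≈ 48.19 kN.
ΣF_x = 0: A_x − T·cos62° = 0 → A_x = 48.1887 × 0.469472 = 22.62 kN.
ΣF_y = 0: A_y + T·sin62° − 60 − 15 = 0 → A_y = 75 − 48.1887 × 0.882948 = 32.45 kN.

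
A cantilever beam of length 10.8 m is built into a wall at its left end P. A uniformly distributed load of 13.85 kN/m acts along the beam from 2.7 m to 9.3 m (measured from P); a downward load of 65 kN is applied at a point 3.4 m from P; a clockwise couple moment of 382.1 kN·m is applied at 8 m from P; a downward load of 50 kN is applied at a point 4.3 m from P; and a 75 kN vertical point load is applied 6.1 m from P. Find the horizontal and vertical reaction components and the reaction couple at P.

P_x = 0, P_y = 281.4 kN, M_P = 1824 kN·m

Resultant of the distributed load: 13.85 × 6.6 = 91.41 kN at 6 m from P.
ΣF_x = 0: P_x = 0.
ΣF_y = 0: P_y − 13.85·6.6 − 65 − 50 − 75 = 0 → P_y = 281.4 kN.
ΣM about P: M_P − (13.85·6.6)·6 − 65·3.4 − 382.1 − 50·4.3 − 75·6.1 = 0 → M_P = 1824 kN·m.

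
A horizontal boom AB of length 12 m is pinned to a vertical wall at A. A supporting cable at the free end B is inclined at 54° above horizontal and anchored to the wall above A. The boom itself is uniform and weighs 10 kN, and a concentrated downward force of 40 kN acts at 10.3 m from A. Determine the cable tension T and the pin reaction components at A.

T = 48.62 kN, A_x = 28.58 kN, A_y = 10.67 kN

ΣM about A: T·sin54°·12 − 10·6 − 40·10.3 = 0 → T = 472/(12·0.809017) = 48.6187 ≈ 48.62 kN.
ΣF_x = 0: A_x − T·cos54° = 0 → A_x = 48.6187 × 0.587785 = 28.58 kN.
ΣF_y = 0: A_y + T·sin54° − 10 − 40 = 0 → A_y = 50 − 48.6187 × 0.809017 = 10.67 kN.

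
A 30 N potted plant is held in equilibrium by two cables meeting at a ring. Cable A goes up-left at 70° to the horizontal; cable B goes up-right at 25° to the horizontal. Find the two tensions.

ΣF_x = 0: −T_A·cos70° + T_B·cos25° = 0 → T_B = 0.377377·T_A.
ΣF_y = 0: T_A·sin70° + T_B·sin25° = 30.
Substitute: T_A·(0.939693 + 0.377377·0.422618) = 30 → T_A = 27.2931 ≈ 27.29 N.
Then T_B = 0.377377 × 27.2931 = 10.30 N.

T_A = 27.29 N, T_B = 10.30 N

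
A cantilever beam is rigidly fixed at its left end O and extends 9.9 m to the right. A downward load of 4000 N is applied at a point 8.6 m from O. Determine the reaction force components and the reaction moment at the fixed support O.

O_x = 0, O_y = 4000 N, M_O = 34400 N·m

ΣF_x = 0: O_x = 0.
ΣF_y = 0: O_y − 4000 = 0 → O_y = 4000 N.
ΣM about O: M_O − 4000·8.6 = 0 → M_O = 34400 N·m.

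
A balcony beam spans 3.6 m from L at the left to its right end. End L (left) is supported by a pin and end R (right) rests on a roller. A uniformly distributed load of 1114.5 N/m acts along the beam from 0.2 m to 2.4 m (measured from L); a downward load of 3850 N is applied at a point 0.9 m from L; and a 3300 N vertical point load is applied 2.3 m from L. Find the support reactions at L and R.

L_x = 0, L_y = 5646 N, R_y = 3956 N

Resultant of the distributed load: 1114.5 × 2.2 = 2451.9 N at 1.3 m from L.
ΣM about L: R_y·3.6 − (1114.5·2.2)·1.3 − 3850·0.9 − 3300·2.3 = 0 → R_y = 14242.47/3.6 = 3956.24 ≈ 3956 N.
ΣF_y = 0: L_y + 3956.24 − 1114.5·2.2 − 3850 − 3300 = 0 → L_y = 5646 N.
ΣF_x = 0: no horizontal applied forces, so L_x = 0.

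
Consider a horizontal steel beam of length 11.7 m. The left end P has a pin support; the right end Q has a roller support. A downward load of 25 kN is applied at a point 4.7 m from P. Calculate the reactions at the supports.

Moments about P: Q_y·11.7 − 25·4.7 = 0 → Q_y = 117.5/11.7 = 10.0427 ≈ 10.04 kN.
ΣF_y = 0: P_y + 10.0427 − 25 = 0 → P_y = 14.96 kN.
ΣF_x = 0: no horizontal applied forces, so P_x = 0.

P_x = 0, P_y = 14.96 kN, Q_y = 10.04 kN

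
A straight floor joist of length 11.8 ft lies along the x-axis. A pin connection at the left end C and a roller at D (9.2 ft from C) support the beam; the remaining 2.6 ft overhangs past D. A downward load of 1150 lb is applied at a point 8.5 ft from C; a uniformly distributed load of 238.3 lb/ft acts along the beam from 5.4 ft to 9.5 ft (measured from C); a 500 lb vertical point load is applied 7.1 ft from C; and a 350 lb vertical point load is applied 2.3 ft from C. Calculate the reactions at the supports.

Resultant of the distributed load: 238.3 × 4.1 = 977.03 lb at 7.45 ft from C.
Moments about C: D_y·9.2 − 1150·8.5 − (238.3·4.1)·7.45 − 500·7.1 − 350·2.3 = 0 → D_y = 21408.8735/9.2 = 2327.05 ≈ 2327 lb.
ΣF_y = 0: C_y + 2327.05 − 1150 − 238.3·4.1 − 500 − 350 = 0 → C_y = 650.0 lb.
ΣF_x = 0: no horizontal applied forces, so C_x = 0.

C_x = 0, C_y = 650.0 lb, D_y = 2327 lb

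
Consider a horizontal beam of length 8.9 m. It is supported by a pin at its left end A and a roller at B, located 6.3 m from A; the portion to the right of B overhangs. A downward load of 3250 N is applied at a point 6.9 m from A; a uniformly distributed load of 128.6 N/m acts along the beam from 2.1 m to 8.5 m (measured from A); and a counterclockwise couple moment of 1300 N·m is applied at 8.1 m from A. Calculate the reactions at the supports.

Resultant of the distributed load: 128.6 × 6.4 = 823.04 N at 5.3 m from A.
Taking moments about A: B_y·6.3 − 3250·6.9 − (128.6·6.4)·5.3 + 1300 = 0 → B_y = 25487.112/6.3 = 4045.57 ≈ 4046 N.
ΣF_y = 0: A_y + 4045.57 − 3250 − 128.6·6.4 = 0 → A_y = 27.47 N.
ΣF_x = 0: no horizontal applied forces, so A_x = 0.

A_x = 0, A_y = 27.47 N, B_y = 4046 N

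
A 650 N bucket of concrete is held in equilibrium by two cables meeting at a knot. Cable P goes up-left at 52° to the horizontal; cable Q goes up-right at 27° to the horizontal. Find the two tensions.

ΣF_x = 0: −T_P·cos52° + T_Q·cos27° = 0 → T_Q = 0.690973·T_P.
ΣF_y = 0: T_P·sin52° + T_Q·sin27° = 650.
Substitute: T_P·(0.788011 + 0.690973·0.45399) = 650 → T_P = 589.994 ≈ 590.0 N.
Then T_Q = 0.690973 × 589.994 = 407.7 N.

T_P = 590.0 N, T_Q = 407.7 N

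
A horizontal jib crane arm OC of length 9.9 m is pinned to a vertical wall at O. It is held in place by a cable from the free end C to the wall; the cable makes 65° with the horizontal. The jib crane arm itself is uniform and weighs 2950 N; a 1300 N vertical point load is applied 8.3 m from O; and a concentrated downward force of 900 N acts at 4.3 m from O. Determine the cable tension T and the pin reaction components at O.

T = 3261 N, O_x = 1378 N, O_y = 2194 N

ΣM about O: T·sin65°·9.9 − 2950·4.95 − 1300·8.3 − 900·4.3 = 0 → T = 29262.5/(9.9·0.906308) = 3261.37 ≈ 3261 N.
ΣF_x = 0: O_x − T·cos65° = 0 → O_x = 3261.37 × 0.422618 = 1378 N.
ΣF_y = 0: O_y + T·sin65° − 2950 − 1300 − 900 = 0 → O_y = 5150 − 3261.37 × 0.906308 = 2194 N.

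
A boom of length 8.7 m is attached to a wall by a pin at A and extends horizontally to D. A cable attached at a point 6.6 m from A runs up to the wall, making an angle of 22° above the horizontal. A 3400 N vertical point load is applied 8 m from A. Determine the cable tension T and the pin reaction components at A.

ΣM about A: T·sin22°·6.6 − 3400·8 = 0 → T = 27200/(6.6·0.374607) = 11001.4 ≈ 11000 N.
ΣF_x = 0: A_x − T·cos22° = 0 → A_x = 11001.4 × 0.927184 = 10200 N.
ΣF_y = 0: A_y + T·sin22° − 3400 = 0 → A_y = 3400 − 11001.4 × 0.374607 = -721.2 N.

T = 11000 N, A_x = 10200 N, A_y = -721.2 N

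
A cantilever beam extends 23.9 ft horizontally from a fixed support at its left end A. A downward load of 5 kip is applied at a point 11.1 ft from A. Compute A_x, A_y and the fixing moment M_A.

ΣF_x = 0: A_x = 0.
ΣF_y = 0: A_y − 5 = 0 → A_y = 5.000 kip.
ΣM about A: M_A − 5·11.1 = 0 → M_A = 55.50 kip·ft.

A_x = 0, A_y = 5.000 kip, M_A = 55.50 kip·ft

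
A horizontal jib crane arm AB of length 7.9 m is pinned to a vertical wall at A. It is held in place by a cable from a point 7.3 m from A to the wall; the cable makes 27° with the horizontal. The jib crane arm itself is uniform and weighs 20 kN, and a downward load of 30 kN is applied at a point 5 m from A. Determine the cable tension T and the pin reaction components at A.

ΣM about A: T·sin27°·7.3 − 20·3.95 − 30·5 = 0 → T = 229/(7.3·0.45399) = 69.0981 ≈ 69.10 kN.
ΣF_x = 0: A_x − T·cos27° = 0 → A_x = 69.0981 × 0.891007 = 61.57 kN.
ΣF_y = 0: A_y + T·sin27° − 20 − 30 = 0 → A_y = 50 − 69.0981 × 0.45399 = 18.63 kN.

T = 69.10 kN, A_x = 61.57 kN, A_y = 18.63 kN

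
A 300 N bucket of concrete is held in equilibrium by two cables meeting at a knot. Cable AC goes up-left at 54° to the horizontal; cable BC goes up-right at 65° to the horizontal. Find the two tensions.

T_AC = 145.0 N, T_BC = 201.6 N

ΣF_x = 0: −T_AC·cos54° + T_BC·cos65° = 0 → T_BC = 1.39082·T_AC.
ΣF_y = 0: T_AC·sin54° + T_BC·sin65° = 300.
Substitute: T_AC·(0.809017 + 1.39082·0.906308) = 300 → T_AC = 144.961 ≈ 145.0 N.
Then T_BC = 1.39082 × 144.961 = 201.6 N.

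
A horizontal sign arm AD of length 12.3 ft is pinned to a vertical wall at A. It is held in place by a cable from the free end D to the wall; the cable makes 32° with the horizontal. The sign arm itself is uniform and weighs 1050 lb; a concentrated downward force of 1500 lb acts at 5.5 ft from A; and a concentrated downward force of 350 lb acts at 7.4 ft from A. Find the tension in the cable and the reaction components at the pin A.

ΣM about A: T·sin32°·12.3 − 1050·6.15 − 1500·5.5 − 350·7.4 = 0 → T = 17297.5/(12.3·0.529919) = 2653.8 ≈ 2654 lb.
ΣF_x = 0: A_x − T·cos32° = 0 → A_x = 2653.8 × 0.848048 = 2251 lb.
ΣF_y = 0: A_y + T·sin32° − 1050 − 1500 − 350 = 0 → A_y = 2900 − 2653.8 × 0.529919 = 1494 lb.

T = 2654 lb, A_x = 2251 lb, A_y = 1494 lb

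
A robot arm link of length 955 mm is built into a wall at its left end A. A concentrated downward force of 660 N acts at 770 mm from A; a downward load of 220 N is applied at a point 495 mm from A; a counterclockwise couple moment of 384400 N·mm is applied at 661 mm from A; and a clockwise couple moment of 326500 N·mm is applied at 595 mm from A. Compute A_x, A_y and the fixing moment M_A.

ΣF_x = 0: A_x = 0.
ΣF_y = 0: A_y − 660 − 220 = 0 → A_y = 880.0 N.
ΣM about A: M_A − 660·770 − 220·495 + 384400 − 326500 = 0 → M_A = 559200 N·mm.

A_x = 0, A_y = 880.0 N, M_A = 559200 N·mm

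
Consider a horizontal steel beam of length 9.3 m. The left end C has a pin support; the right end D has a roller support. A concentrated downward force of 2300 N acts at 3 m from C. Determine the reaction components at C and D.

C_x = 0, C_y = 1558 N, D_y = 741.9 N

Moments about C: D_y·9.3 − 2300·3 = 0 → D_y = 6900/9.3 = 741.935 ≈ 741.9 N.
ΣF_y = 0: C_y + 741.935 − 2300 = 0 → C_y = 1558 N.
ΣF_x = 0: no horizontal applied forces, so C_x = 0.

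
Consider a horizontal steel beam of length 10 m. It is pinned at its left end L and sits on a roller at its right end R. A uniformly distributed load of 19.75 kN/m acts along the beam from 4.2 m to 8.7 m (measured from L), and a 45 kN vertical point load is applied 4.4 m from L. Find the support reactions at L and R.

L_x = 0, L_y = 56.75 kN, R_y = 77.12 kN

Resultant of the distributed load: 19.75 × 4.5 = 88.875 kN at 6.45 m from L.
Moments about L: R_y·10 − (19.75·4.5)·6.45 − 45·4.4 = 0 → R_y = 771.24375/10 = 77.1244 ≈ 77.12 kN.
ΣF_y = 0: L_y + 77.1244 − 19.75·4.5 − 45 = 0 → L_y = 56.75 kN.
ΣF_x = 0: no horizontal applied forces, so L_x = 0.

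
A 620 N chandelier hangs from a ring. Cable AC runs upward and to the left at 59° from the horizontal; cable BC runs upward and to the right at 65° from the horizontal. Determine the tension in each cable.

T_AC = 316.1 N, T_BC = 385.2 N

ΣF_x = 0: −T_AC·cos59° + T_BC·cos65° = 0 → T_BC = 1.21868·T_AC.
ΣF_y = 0: T_AC·sin59° + T_BC·sin65° = 620.
Substitute: T_AC·(0.857167 + 1.21868·0.906308) = 620 → T_AC = 316.058 ≈ 316.1 N.
Then T_BC = 1.21868 × 316.058 = 385.2 N.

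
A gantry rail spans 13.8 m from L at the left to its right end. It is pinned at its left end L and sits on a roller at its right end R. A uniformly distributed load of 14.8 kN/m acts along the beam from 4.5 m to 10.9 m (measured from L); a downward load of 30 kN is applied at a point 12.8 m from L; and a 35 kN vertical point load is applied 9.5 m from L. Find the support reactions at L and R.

L_x = 0, L_y = 54.95 kN, R_y = 104.8 kN

Resultant of the distributed load: 14.8 × 6.4 = 94.72 kN at 7.7 m from L.
Moments about L: R_y·13.8 − (14.8·6.4)·7.7 − 30·12.8 − 35·9.5 = 0 → R_y = 1445.844/13.8 = 104.771 ≈ 104.8 kN.
ΣF_y = 0: L_y + 104.771 − 14.8·6.4 − 30 − 35 = 0 → L_y = 54.95 kN.
ΣF_x = 0: no horizontal applied forces, so L_x = 0.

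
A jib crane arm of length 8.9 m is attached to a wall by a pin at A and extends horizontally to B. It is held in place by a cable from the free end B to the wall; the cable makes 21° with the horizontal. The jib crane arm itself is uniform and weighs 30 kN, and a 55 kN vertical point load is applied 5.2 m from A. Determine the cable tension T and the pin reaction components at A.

ΣM about A: T·sin21°·8.9 − 30·4.45 − 55·5.2 = 0 → T = 419.5/(8.9·0.358368) = 131.526 ≈ 131.5 kN.
ΣF_x = 0: A_x − T·cos21° = 0 → A_x = 131.526 × 0.93358 = 122.8 kN.
ΣF_y = 0: A_y + T·sin21° − 30 − 55 = 0 → A_y = 85 − 131.526 × 0.358368 = 37.87 kN.

T = 131.5 kN, A_x = 122.8 kN, A_y = 37.87 kN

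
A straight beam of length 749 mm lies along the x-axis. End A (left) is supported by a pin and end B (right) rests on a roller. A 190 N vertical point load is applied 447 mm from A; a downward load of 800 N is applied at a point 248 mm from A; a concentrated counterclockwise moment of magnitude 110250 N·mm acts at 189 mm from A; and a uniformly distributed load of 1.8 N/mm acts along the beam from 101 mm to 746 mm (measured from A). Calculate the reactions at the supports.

Resultant of the distributed load: 1.8 × 645 = 1161 N at 423.5 mm from A.
ΣM about A: B_y·749 − 190·447 − 800·248 + 110250 − (1.8·645)·423.5 = 0 → B_y = 664763.5/749 = 887.535 ≈ 887.5 N.
ΣF_y = 0: A_y + 887.535 − 190 − 800 − 1.8·645 = 0 → A_y = 1263 N.
ΣF_x = 0: no horizontal applied forces, so A_x = 0.

A_x = 0, A_y = 1263 N, B_y = 887.5 N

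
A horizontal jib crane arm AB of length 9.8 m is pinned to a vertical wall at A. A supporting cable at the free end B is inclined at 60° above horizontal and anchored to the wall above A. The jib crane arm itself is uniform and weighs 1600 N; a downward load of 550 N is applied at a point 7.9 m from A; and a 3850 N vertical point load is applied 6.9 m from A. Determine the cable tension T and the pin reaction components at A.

ΣM about A: T·sin60°·9.8 − 1600·4.9 − 550·7.9 − 3850·6.9 = 0 → T = 38750/(9.8·0.866025) = 4565.78 ≈ 4566 N.
ΣF_x = 0: A_x − T·cos60° = 0 → A_x = 4565.78 × 0.5 = 2283 N.
ΣF_y = 0: A_y + T·sin60° − 1600 − 550 − 3850 = 0 → A_y = 6000 − 4565.78 × 0.866025 = 2046 N.

T = 4566 N, A_x = 2283 N, A_y = 2046 N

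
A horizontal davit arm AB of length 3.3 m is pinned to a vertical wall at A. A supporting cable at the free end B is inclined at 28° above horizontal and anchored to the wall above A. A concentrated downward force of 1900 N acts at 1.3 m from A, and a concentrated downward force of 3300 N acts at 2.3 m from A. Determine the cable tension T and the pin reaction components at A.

T = 6493 N, A_x = 5733 N, A_y = 2152 N

ΣM about A: T·sin28°·3.3 − 1900·1.3 − 3300·2.3 = 0 → T = 10060/(3.3·0.469472) = 6493.43 ≈ 6493 N.
ΣF_x = 0: A_x − T·cos28° = 0 → A_x = 6493.43 × 0.882948 = 5733 N.
ΣF_y = 0: A_y + T·sin28° − 1900 − 3300 = 0 → A_y = 5200 − 6493.43 × 0.469472 = 2152 N.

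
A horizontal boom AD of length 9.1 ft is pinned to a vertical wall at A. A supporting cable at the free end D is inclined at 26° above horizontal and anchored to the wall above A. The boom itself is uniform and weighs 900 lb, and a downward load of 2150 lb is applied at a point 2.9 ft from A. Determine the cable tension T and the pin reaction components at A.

ΣM about A: T·sin26°·9.1 − 900·4.55 − 2150·2.9 = 0 → T = 10330/(9.1·0.438371) = 2589.51 ≈ 2590 lb.
ΣF_x = 0: A_x − T·cos26° = 0 → A_x = 2589.51 × 0.898794 = 2327 lb.
ΣF_y = 0: A_y + T·sin26° − 900 − 2150 = 0 → A_y = 3050 − 2589.51 × 0.438371 = 1915 lb.

T = 2590 lb, A_x = 2327 lb, A_y = 1915 lb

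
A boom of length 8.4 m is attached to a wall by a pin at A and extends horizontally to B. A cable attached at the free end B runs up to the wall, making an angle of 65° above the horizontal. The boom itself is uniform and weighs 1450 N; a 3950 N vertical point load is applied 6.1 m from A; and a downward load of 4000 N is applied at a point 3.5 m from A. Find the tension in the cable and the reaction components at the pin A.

T = 5804 N, A_x = 2453 N, A_y = 4140 N

ΣM about A: T·sin65°·8.4 − 1450·4.2 − 3950·6.1 − 4000·3.5 = 0 → T = 44185/(8.4·0.906308) = 5803.9 ≈ 5804 N.
ΣF_x = 0: A_x − T·cos65° = 0 → A_x = 5803.9 × 0.422618 = 2453 N.
ΣF_y = 0: A_y + T·sin65° − 1450 − 3950 − 4000 = 0 → A_y = 9400 − 5803.9 × 0.906308 = 4140 N.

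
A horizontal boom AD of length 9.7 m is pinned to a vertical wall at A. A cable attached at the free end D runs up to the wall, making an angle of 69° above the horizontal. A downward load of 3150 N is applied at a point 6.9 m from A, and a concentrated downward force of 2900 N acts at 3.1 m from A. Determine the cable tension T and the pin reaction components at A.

T = 3393 N, A_x = 1216 N, A_y = 2882 N

ΣM about A: T·sin69°·9.7 − 3150·6.9 − 2900·3.1 = 0 → T = 30725/(9.7·0.93358) = 3392.88 ≈ 3393 N.
ΣF_x = 0: A_x − T·cos69° = 0 → A_x = 3392.88 × 0.358368 = 1216 N.
ΣF_y = 0: A_y + T·sin69° − 3150 − 2900 = 0 → A_y = 6050 − 3392.88 × 0.93358 = 2882 N.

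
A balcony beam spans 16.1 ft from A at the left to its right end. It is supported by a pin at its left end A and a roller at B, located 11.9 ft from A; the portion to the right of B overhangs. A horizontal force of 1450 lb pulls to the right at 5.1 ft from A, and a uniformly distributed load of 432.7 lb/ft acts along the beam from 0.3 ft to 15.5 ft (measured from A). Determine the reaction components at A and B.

Resultant of the distributed load: 432.7 × 15.2 = 6577.04 lb at 7.9 ft from A.
ΣM about A: B_y·11.9 − (432.7·15.2)·7.9 = 0 → B_y = 51958.616/11.9 = 4366.27 ≈ 4366 lb.
ΣF_y = 0: A_y + 4366.27 − 432.7·15.2 = 0 → A_y = 2211 lb.
ΣF_x = 0: A_x + 1450 = 0 → A_x = -1450 lb.

A_x = -1450 lb, A_y = 2211 lb, B_y = 4366 lb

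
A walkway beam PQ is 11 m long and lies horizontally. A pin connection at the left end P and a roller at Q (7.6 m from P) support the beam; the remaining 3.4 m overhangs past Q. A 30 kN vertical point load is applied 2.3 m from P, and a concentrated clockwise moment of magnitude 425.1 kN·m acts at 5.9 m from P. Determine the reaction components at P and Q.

ΣM about P: Q_y·7.6 − 30·2.3 − 425.1 = 0 → Q_y = 494.1/7.6 = 65.0132 ≈ 65.01 kN.
ΣF_y = 0: P_y + 65.0132 − 30 = 0 → P_y = -35.01 kN.
ΣF_x = 0: no horizontal applied forces, so P_x = 0.

P_x = 0, P_y = -35.01 kN, Q_y = 65.01 kN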